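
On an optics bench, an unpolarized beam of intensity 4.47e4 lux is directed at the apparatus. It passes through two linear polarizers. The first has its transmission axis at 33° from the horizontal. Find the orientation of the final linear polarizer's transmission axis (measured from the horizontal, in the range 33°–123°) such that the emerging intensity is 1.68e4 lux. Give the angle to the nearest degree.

θ ≈ 63°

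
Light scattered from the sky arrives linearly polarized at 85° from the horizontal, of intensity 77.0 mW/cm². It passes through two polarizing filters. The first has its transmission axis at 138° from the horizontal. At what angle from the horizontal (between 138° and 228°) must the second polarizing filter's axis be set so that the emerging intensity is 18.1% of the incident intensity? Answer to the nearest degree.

θ ≈ 183°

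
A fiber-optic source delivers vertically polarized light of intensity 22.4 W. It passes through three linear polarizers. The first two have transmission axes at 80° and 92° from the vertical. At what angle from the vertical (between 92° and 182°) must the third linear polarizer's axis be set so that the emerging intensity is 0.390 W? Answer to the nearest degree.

θ ≈ 131°

I₁ = I₀ cos²(80° − 0°) = I₀ cos²(80°) = 0.03015 I₀.
I₂ = I₁ cos²(92° − 80°) = 0.03015 I₀ · cos²(12°) = 0.02885 I₀.
Target fraction: 0.390 / 22.4 W = 0.01741 of I₀.
Need I₃/I₀ = 0.01741, so cos²(θ − 92°) = 0.01741 / 0.02885 = 0.6035.
θ − 92° = arccos(√0.6035) = 39.0°, giving θ ≈ 92 + 39.0 = 131.0°.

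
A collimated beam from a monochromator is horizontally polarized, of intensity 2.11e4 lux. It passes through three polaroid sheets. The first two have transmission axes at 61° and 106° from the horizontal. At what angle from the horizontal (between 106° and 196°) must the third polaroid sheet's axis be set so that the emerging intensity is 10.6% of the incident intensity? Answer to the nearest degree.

θ ≈ 124°

I₁ = I₀ cos²(61° − 0°) = I₀ cos²(61°) = 0.235 I₀.
I₂ = I₁ cos²(106° − 61°) = 0.235 I₀ · cos²(45°) = 0.1175 I₀.
Need I₃/I₀ = 0.106, so cos²(θ − 106°) = 0.106 / 0.1175 = 0.902.
θ − 106° = arccos(√0.902) = 18.2°, giving θ ≈ 106 + 18.2 = 124.2°.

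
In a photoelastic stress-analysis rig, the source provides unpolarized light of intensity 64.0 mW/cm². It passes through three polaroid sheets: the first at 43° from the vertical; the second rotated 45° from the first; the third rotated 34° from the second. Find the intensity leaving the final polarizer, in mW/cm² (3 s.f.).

I ≈ 11.0 mW/cm²

Unpolarized light through the first polarizer → I₁ = 64.0 mW/cm²/2 = 32 mW/cm², polarized at 43°.
I₂ = I₁ · cos²(45°) = 32 · 0.5 = 16 mW/cm².
I₃ = I₂ · cos²(34°) = 16 · 0.6873 = 11 mW/cm².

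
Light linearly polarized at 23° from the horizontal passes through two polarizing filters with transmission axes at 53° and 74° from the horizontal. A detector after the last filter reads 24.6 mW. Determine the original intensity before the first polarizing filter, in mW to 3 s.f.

I₁ = I₀ cos²(53° − 23°) = I₀ cos²(30°) = 0.75 I₀.
I₂ = I₁ cos²(74° − 53°) = 0.75 I₀ · cos²(21°) = 0.6537 I₀.
So 24.6 mW = 0.6537 I₀, giving I₀ = 24.6/0.6537 = 37.63 mW.

I₀ ≈ 37.6 mW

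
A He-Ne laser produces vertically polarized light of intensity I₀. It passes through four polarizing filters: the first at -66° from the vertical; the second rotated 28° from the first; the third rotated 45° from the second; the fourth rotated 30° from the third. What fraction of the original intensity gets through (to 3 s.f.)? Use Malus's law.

≈ 0.0484 I₀

By Malus's law, I₁ = I₀ cos²(-66° − 0°) = I₀ cos²(66°) = 0.1654 I₀.
I₂ = I₁ cos²(28°) = 0.1654 · 0.7796 I₀ = 0.129 I₀.
I₃ = I₂ cos²(45°) = 0.129 · 0.5 I₀ = 0.06449 I₀.
I₄ = I₃ cos²(30°) = 0.06449 · 0.75 I₀ = 0.04836 I₀.
Transmitted fraction = 0.04836.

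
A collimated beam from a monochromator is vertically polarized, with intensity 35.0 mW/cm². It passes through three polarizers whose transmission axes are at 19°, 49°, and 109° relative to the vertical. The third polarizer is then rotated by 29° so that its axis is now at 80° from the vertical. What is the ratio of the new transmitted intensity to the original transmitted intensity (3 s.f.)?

I_new/I_old ≈ 2.94

Before rotation:
By Malus's law, I₁ = I₀ cos²(19° − 0°) = I₀ cos²(19°) = 0.894 I₀.
I₂ = I₁ cos²(49° − 19°) = 0.894 I₀ · cos²(30°) = 0.6705 I₀.
I₃ = I₂ cos²(109° − 49°) = 0.6705 I₀ · cos²(60°) = 0.1676 I₀.
After rotation:
I₁ = I₀ cos²(19° − 0°) = I₀ cos²(19°) = 0.894 I₀.
I₂ = I₁ cos²(49° − 19°) = 0.894 I₀ · cos²(30°) = 0.6705 I₀.
I₃ = I₂ cos²(80° − 49°) = 0.6705 I₀ · cos²(31°) = 0.4926 I₀.
Ratio = 0.4926 / 0.1676 = 2.939.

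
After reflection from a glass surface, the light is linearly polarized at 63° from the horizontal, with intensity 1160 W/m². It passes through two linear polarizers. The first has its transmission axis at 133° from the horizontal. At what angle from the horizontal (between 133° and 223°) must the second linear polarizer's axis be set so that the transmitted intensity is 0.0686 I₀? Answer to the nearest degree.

By Malus's law, I₁ = I₀ cos²(133° − 63°) = I₀ cos²(70°) = 0.117 I₀.
Need I₂/I₀ = 0.0686, so cos²(θ − 133°) = 0.0686 / 0.117 = 0.5864.
θ − 133° = arccos(√0.5864) = 40.0°, giving θ ≈ 133 + 40.0 = 173.0°.

θ ≈ 173°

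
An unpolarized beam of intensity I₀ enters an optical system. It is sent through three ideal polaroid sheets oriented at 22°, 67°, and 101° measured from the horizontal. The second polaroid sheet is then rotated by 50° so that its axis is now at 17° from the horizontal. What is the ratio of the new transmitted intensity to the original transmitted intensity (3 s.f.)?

I_new/I_old ≈ 0.0316

Before rotation:
Unpolarized light through the first polarizer → I₁ = ½ I₀, now polarized at 22°.
I₂ = I₁ cos²(67° − 22°) = 0.5 I₀ · cos²(45°) = 0.25 I₀.
I₃ = I₂ cos²(101° − 67°) = 0.25 I₀ · cos²(34°) = 0.1718 I₀.
After rotation:
Unpolarized light through the first polarizer → I₁ = ½ I₀, now polarized at 22°.
I₂ = I₁ cos²(17° − 22°) = 0.5 I₀ · cos²(5°) = 0.4962 I₀.
I₃ = I₂ cos²(101° − 17°) = 0.4962 I₀ · cos²(84°) = 0.005422 I₀.
Ratio = 0.005422 / 0.1718 = 0.03155.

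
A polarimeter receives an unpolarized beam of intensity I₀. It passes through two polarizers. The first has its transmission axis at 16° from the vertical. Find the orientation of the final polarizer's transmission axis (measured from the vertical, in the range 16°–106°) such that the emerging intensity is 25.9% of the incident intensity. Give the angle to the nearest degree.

θ ≈ 60°

Unpolarized light through the first polarizer → I₁ = ½ I₀, now polarized at 16°.
Need I₂/I₀ = 0.259, so cos²(θ − 16°) = 0.259 / 0.5 = 0.518.
θ − 16° = arccos(√0.518) = 44.0°, giving θ ≈ 16 + 44.0 = 60.0°.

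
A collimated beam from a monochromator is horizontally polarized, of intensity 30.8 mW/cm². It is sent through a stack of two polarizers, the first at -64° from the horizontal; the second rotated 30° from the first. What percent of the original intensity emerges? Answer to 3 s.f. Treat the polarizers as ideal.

I₁ = 30.8 mW/cm² · cos²(64°) = 5.919 mW/cm².
I₂ = I₁ · cos²(30°) = 5.919 · 0.75 = 4.439 mW/cm².
That is 14.41% of the incident intensity.

≈ 14.4%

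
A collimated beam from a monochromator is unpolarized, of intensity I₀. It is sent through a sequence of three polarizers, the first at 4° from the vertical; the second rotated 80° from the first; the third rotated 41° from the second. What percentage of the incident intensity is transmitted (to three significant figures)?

Unpolarized light through the first polarizer → I₁ = ½ I₀, now polarized at 4°.
I₂ = I₁ cos²(80°) = 0.5 · 0.03015 I₀ = 0.01508 I₀.
I₃ = I₂ cos²(41°) = 0.01508 · 0.5696 I₀ = 0.008588 I₀.
That is 0.8588% of the incident intensity.

≈ 0.859%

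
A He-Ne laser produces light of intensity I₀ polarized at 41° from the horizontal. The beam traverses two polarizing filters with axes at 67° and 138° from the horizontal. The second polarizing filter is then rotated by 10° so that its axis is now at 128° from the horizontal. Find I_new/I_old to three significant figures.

I_new/I_old ≈ 2.22

Before rotation:
I₁ = I₀ cos²(67° − 41°) = I₀ cos²(26°) = 0.8078 I₀.
I₂ = I₁ cos²(138° − 67°) = 0.8078 I₀ · cos²(71°) = 0.08563 I₀.
After rotation:
I₁ = I₀ cos²(67° − 41°) = I₀ cos²(26°) = 0.8078 I₀.
I₂ = I₁ cos²(128° − 67°) = 0.8078 I₀ · cos²(61°) = 0.1899 I₀.
Ratio = 0.1899 / 0.08563 = 2.217.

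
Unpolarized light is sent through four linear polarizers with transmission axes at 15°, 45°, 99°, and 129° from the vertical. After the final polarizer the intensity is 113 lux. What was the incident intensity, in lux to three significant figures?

Unpolarized light through the first polarizer → I₁ = ½ I₀, now polarized at 15°.
I₂ = I₁ cos²(45° − 15°) = 0.5 I₀ · cos²(30°) = 0.375 I₀.
I₃ = I₂ cos²(99° − 45°) = 0.375 I₀ · cos²(54°) = 0.1296 I₀.
I₄ = I₃ cos²(129° − 99°) = 0.1296 I₀ · cos²(30°) = 0.09717 I₀.
So 113 lux = 0.09717 I₀, giving I₀ = 113/0.09717 = 1163 lux.

I₀ ≈ 1160 lux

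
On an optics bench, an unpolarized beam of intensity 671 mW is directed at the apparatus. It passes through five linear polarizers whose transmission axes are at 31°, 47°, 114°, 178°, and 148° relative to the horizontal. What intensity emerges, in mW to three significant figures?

I ≈ 6.82 mW

Unpolarized light through the first polarizer → I₁ = 671 mW/2 = 335.5 mW, polarized at 31°.
I₂ = I₁ · cos²(16°) = 335.5 · 0.924 = 310 mW.
I₃ = I₂ · cos²(67°) = 310 · 0.1527 = 47.33 mW.
I₄ = I₃ · cos²(64°) = 47.33 · 0.1922 = 9.095 mW.
I₅ = I₄ · cos²(30°) = 9.095 · 0.75 = 6.821 mW.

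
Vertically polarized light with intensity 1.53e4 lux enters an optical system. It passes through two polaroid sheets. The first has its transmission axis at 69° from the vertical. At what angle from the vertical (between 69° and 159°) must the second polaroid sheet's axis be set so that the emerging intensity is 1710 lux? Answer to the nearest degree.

θ ≈ 90°

I₁ = I₀ cos²(69° − 0°) = I₀ cos²(69°) = 0.1284 I₀.
Target fraction: 1710 / 1.53e4 lux = 0.1118 of I₀.
Need I₂/I₀ = 0.1118, so cos²(θ − 69°) = 0.1118 / 0.1284 = 0.8703.
θ − 69° = arccos(√0.8703) = 21.1°, giving θ ≈ 69 + 21.1 = 90.1°.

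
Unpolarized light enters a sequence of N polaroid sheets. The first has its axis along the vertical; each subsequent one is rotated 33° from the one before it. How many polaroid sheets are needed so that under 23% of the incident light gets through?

First polarizer halves the unpolarized light: factor 1/2.
Each further stage multiplies by cos²(33°) = 0.7034.
After N polarizers: T = 0.5·0.7034^(N−1). Require T < 0.23 ⇒ N−1 > ln(0.23/0.5)/ln(0.7034) = 2.21, so N−1 ≥ 3 and N = 4.
Check: N=4 gives T = 0.174 < 0.23; N=3 gives T = 0.2474.

N = 4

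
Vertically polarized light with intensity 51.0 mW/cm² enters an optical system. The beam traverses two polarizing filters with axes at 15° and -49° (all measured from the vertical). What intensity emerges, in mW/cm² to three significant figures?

I ≈ 9.14 mW/cm²

By Malus's law, I₁ = 51.0 mW/cm² · cos²(15°) = 47.58 mW/cm².
I₂ = I₁ · cos²(64°) = 47.58 · 0.1922 = 9.144 mW/cm².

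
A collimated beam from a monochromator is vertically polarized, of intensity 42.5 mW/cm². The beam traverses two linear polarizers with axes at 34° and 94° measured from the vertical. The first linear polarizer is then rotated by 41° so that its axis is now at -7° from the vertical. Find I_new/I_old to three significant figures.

Before rotation:
I₁ = I₀ cos²(34° − 0°) = I₀ cos²(34°) = 0.6873 I₀.
I₂ = I₁ cos²(94° − 34°) = 0.6873 I₀ · cos²(60°) = 0.1718 I₀.
After rotation:
I₁ = I₀ cos²(-7° − 0°) = I₀ cos²(7°) = 0.9851 I₀.
Angle between axes 1 and 2: 79°. I₂ = 0.9851 I₀ · cos²(79°) = 0.03587 I₀.
Ratio = 0.03587 / 0.1718 = 0.2087.

I_new/I_old ≈ 0.209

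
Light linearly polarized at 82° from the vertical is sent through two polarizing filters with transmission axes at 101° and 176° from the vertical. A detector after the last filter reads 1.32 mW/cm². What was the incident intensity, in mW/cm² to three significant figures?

I₀ ≈ 22.0 mW/cm²

I₁ = I₀ cos²(101° − 82°) = I₀ cos²(19°) = 0.894 I₀.
I₂ = I₁ cos²(176° − 101°) = 0.894 I₀ · cos²(75°) = 0.05989 I₀.
So 1.32 mW/cm² = 0.05989 I₀, giving I₀ = 1.32/0.05989 = 22.04 mW/cm².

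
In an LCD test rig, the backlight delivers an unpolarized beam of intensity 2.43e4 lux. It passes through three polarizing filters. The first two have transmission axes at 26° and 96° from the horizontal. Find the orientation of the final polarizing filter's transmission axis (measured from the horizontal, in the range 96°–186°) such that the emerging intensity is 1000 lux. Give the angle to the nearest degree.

Unpolarized light through the first polarizer → I₁ = ½ I₀, now polarized at 26°.
I₂ = I₁ cos²(96° − 26°) = 0.5 I₀ · cos²(70°) = 0.05849 I₀.
Target fraction: 1000 / 2.43e4 lux = 0.04115 of I₀.
Need I₃/I₀ = 0.04115, so cos²(θ − 96°) = 0.04115 / 0.05849 = 0.7036.
θ − 96° = arccos(√0.7036) = 33.0°, giving θ ≈ 96 + 33.0 = 129.0°.

θ ≈ 129°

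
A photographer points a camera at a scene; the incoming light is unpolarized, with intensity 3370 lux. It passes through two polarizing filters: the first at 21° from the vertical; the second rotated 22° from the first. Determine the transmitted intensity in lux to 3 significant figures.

Unpolarized light through the first polarizer → I₁ = 3370 lux/2 = 1685 lux, polarized at 21°.
I₂ = I₁ · cos²(22°) = 1685 · 0.8597 = 1449 lux.

I ≈ 1450 lux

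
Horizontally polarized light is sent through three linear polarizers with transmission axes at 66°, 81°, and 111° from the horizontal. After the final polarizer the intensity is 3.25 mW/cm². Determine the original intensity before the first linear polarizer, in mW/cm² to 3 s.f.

I₀ ≈ 28.1 mW/cm²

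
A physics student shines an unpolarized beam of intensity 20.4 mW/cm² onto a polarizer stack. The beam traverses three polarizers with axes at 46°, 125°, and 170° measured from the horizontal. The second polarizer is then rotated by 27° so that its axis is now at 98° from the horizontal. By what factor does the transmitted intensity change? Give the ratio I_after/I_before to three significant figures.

Before rotation:
Unpolarized light through the first polarizer → I₁ = ½ I₀, now polarized at 46°.
I₂ = I₁ cos²(125° − 46°) = 0.5 I₀ · cos²(79°) = 0.0182 I₀.
I₃ = I₂ cos²(170° − 125°) = 0.0182 I₀ · cos²(45°) = 0.009102 I₀.
After rotation:
Unpolarized light through the first polarizer → I₁ = ½ I₀, now polarized at 46°.
I₂ = I₁ cos²(98° − 46°) = 0.5 I₀ · cos²(52°) = 0.1895 I₀.
I₃ = I₂ cos²(170° − 98°) = 0.1895 I₀ · cos²(72°) = 0.0181 I₀.
Ratio = 0.0181 / 0.009102 = 1.988.

I_new/I_old ≈ 1.99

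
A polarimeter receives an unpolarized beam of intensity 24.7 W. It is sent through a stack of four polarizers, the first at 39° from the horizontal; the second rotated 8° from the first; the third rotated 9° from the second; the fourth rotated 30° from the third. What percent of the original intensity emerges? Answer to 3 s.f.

≈ 35.9%

Unpolarized light through the first polarizer → I₁ = 24.7 W/2 = 12.35 W, polarized at 39°.
I₂ = I₁ · cos²(8°) = 12.35 · 0.9806 = 12.11 W.
I₃ = I₂ · cos²(9°) = 12.11 · 0.9755 = 11.81 W.
I₄ = I₃ · cos²(30°) = 11.81 · 0.75 = 8.861 W.
That is 35.87% of the incident intensity.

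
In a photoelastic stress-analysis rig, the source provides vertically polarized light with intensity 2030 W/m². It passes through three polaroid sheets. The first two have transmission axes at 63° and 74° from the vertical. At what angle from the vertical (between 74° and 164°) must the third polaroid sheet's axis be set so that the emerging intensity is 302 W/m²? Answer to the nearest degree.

I₁ = I₀ cos²(63° − 0°) = I₀ cos²(63°) = 0.2061 I₀.
I₂ = I₁ cos²(74° − 63°) = 0.2061 I₀ · cos²(11°) = 0.1986 I₀.
Target fraction: 302 / 2030 W/m² = 0.1488 of I₀.
Need I₃/I₀ = 0.1488, so cos²(θ − 74°) = 0.1488 / 0.1986 = 0.7491.
θ − 74° = arccos(√0.7491) = 30.1°, giving θ ≈ 74 + 30.1 = 104.1°.

θ ≈ 104°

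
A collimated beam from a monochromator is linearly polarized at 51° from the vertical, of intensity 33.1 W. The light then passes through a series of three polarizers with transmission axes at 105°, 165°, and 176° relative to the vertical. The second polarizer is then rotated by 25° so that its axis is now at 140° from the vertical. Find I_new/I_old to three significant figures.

I_new/I_old ≈ 1.82

Before rotation:
I₁ = I₀ cos²(105° − 51°) = I₀ cos²(54°) = 0.3455 I₀.
I₂ = I₁ cos²(165° − 105°) = 0.3455 I₀ · cos²(60°) = 0.08637 I₀.
I₃ = I₂ cos²(176° − 165°) = 0.08637 I₀ · cos²(11°) = 0.08323 I₀.
After rotation:
I₁ = I₀ cos²(105° − 51°) = I₀ cos²(54°) = 0.3455 I₀.
I₂ = I₁ cos²(140° − 105°) = 0.3455 I₀ · cos²(35°) = 0.2318 I₀.
I₃ = I₂ cos²(176° − 140°) = 0.2318 I₀ · cos²(36°) = 0.1517 I₀.
Ratio = 0.1517 / 0.08323 = 1.823.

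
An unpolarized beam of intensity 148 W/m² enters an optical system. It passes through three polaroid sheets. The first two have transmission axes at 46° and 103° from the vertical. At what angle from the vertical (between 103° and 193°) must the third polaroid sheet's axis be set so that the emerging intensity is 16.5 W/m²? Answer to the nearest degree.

Unpolarized light through the first polarizer → I₁ = ½ I₀, now polarized at 46°.
I₂ = I₁ cos²(103° − 46°) = 0.5 I₀ · cos²(57°) = 0.1483 I₀.
Target fraction: 16.5 / 148 W/m² = 0.1115 of I₀.
Need I₃/I₀ = 0.1115, so cos²(θ − 103°) = 0.1115 / 0.1483 = 0.7517.
θ − 103° = arccos(√0.7517) = 29.9°, giving θ ≈ 103 + 29.9 = 132.9°.

θ ≈ 133°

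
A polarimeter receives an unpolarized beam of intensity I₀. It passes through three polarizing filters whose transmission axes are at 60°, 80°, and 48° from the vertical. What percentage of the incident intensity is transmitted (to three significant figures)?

Unpolarized light through the first polarizer → I₁ = ½ I₀, now polarized at 60°.
I₂ = I₁ cos²(80° − 60°) = 0.5 I₀ · cos²(20°) = 0.4415 I₀.
I₃ = I₂ cos²(48° − 80°) = 0.4415 I₀ · cos²(32°) = 0.3175 I₀.
That is 31.75% of the incident intensity.

≈ 31.8%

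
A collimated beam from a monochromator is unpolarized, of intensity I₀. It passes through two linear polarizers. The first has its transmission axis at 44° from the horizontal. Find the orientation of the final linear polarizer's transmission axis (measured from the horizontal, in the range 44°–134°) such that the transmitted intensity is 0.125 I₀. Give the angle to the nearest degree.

θ ≈ 104°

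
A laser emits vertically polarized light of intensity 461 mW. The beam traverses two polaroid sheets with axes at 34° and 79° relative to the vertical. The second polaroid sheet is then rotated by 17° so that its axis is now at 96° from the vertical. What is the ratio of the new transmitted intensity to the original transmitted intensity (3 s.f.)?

Before rotation:
I₁ = I₀ cos²(34° − 0°) = I₀ cos²(34°) = 0.6873 I₀.
I₂ = I₁ cos²(79° − 34°) = 0.6873 I₀ · cos²(45°) = 0.3437 I₀.
After rotation:
I₁ = I₀ cos²(34° − 0°) = I₀ cos²(34°) = 0.6873 I₀.
I₂ = I₁ cos²(96° − 34°) = 0.6873 I₀ · cos²(62°) = 0.1515 I₀.
Ratio = 0.1515 / 0.3437 = 0.4408.

I_new/I_old ≈ 0.441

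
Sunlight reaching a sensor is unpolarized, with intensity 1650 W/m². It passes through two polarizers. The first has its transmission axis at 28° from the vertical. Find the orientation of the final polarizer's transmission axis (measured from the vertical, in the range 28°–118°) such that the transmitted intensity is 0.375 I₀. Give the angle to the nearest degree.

θ ≈ 58°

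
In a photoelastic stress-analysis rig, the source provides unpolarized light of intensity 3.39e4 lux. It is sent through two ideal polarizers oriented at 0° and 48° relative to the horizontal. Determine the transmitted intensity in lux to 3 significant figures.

I ≈ 7590 lux

Unpolarized light through the first polarizer → I₁ = 3.39e4 lux/2 = 1.695e+04 lux, polarized at 0°.
I₂ = I₁ · cos²(48°) = 1.695e+04 · 0.4477 = 7589 lux.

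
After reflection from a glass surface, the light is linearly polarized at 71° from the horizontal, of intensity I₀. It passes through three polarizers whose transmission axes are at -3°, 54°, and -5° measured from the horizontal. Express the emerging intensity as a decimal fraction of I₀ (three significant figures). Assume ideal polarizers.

I₁ = I₀ cos²(-3° − 71°) = I₀ cos²(74°) = 0.07598 I₀.
I₂ = I₁ cos²(54° + 3°) = 0.07598 I₀ · cos²(57°) = 0.02254 I₀.
I₃ = I₂ cos²(-5° − 54°) = 0.02254 I₀ · cos²(59°) = 0.005978 I₀.
Transmitted fraction = 0.005978.

≈ 0.00598 I₀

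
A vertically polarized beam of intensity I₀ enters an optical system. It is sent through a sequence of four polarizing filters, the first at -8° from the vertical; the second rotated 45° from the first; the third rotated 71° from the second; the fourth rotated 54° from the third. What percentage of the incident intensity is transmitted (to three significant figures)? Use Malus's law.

By Malus's law, I₁ = I₀ cos²(-8° − 0°) = I₀ cos²(8°) = 0.9806 I₀.
I₂ = I₁ cos²(45°) = 0.9806 · 0.5 I₀ = 0.4903 I₀.
I₃ = I₂ cos²(71°) = 0.4903 · 0.106 I₀ = 0.05197 I₀.
I₄ = I₃ cos²(54°) = 0.05197 · 0.3455 I₀ = 0.01796 I₀.
That is 1.796% of the incident intensity.

≈ 1.80%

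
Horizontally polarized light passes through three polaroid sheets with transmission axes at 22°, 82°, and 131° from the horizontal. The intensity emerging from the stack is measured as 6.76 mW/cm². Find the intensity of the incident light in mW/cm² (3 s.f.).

I₀ ≈ 73.1 mW/cm²

By Malus's law, I₁ = I₀ cos²(22° − 0°) = I₀ cos²(22°) = 0.8597 I₀.
I₂ = I₁ cos²(82° − 22°) = 0.8597 I₀ · cos²(60°) = 0.2149 I₀.
I₃ = I₂ cos²(131° − 82°) = 0.2149 I₀ · cos²(49°) = 0.0925 I₀.
So 6.76 mW/cm² = 0.0925 I₀, giving I₀ = 6.76/0.0925 = 73.08 mW/cm².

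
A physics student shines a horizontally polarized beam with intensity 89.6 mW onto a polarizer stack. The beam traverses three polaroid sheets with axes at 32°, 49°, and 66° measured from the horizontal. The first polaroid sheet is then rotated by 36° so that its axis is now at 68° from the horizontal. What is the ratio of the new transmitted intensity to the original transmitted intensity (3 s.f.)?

Before rotation:
I₁ = I₀ cos²(32° − 0°) = I₀ cos²(32°) = 0.7192 I₀.
I₂ = I₁ cos²(49° − 32°) = 0.7192 I₀ · cos²(17°) = 0.6577 I₀.
I₃ = I₂ cos²(66° − 49°) = 0.6577 I₀ · cos²(17°) = 0.6015 I₀.
After rotation:
I₁ = I₀ cos²(68° − 0°) = I₀ cos²(68°) = 0.1403 I₀.
I₂ = I₁ cos²(49° − 68°) = 0.1403 I₀ · cos²(19°) = 0.1255 I₀.
I₃ = I₂ cos²(66° − 49°) = 0.1255 I₀ · cos²(17°) = 0.1147 I₀.
Ratio = 0.1147 / 0.6015 = 0.1907.

I_new/I_old ≈ 0.191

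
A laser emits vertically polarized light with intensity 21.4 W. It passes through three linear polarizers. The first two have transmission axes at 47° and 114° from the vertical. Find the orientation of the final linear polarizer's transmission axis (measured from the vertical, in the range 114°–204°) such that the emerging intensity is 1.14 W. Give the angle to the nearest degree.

θ ≈ 144°

By Malus's law, I₁ = I₀ cos²(47° − 0°) = I₀ cos²(47°) = 0.4651 I₀.
I₂ = I₁ cos²(114° − 47°) = 0.4651 I₀ · cos²(67°) = 0.07101 I₀.
Target fraction: 1.14 / 21.4 W = 0.05327 of I₀.
Need I₃/I₀ = 0.05327, so cos²(θ − 114°) = 0.05327 / 0.07101 = 0.7502.
θ − 114° = arccos(√0.7502) = 30.0°, giving θ ≈ 114 + 30.0 = 144.0°.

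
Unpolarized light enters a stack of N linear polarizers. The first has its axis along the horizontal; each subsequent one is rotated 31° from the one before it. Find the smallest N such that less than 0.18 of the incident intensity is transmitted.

N = 5

First polarizer halves the unpolarized light: factor 1/2.
Each further stage multiplies by cos²(31°) = 0.7347.
After N polarizers: T = 0.5·0.7347^(N−1). Require T < 0.18 ⇒ N−1 > ln(0.18/0.5)/ln(0.7347) = 3.31, so N−1 ≥ 4 and N = 5.
Check: N=5 gives T = 0.1457 < 0.18; N=4 gives T = 0.1983.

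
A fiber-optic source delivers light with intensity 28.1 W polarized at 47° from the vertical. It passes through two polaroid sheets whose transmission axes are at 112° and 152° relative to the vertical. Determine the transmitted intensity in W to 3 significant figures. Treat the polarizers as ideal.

I ≈ 2.95 W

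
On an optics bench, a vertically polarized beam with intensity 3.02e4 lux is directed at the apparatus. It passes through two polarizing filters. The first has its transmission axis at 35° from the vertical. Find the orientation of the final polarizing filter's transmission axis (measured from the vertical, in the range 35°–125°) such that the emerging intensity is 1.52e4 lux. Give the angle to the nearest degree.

θ ≈ 65°

I₁ = I₀ cos²(35° − 0°) = I₀ cos²(35°) = 0.671 I₀.
Target fraction: 1.52e4 / 3.02e4 lux = 0.5033 of I₀.
Need I₂/I₀ = 0.5033, so cos²(θ − 35°) = 0.5033 / 0.671 = 0.7501.
θ − 35° = arccos(√0.7501) = 30.0°, giving θ ≈ 35 + 30.0 = 65.0°.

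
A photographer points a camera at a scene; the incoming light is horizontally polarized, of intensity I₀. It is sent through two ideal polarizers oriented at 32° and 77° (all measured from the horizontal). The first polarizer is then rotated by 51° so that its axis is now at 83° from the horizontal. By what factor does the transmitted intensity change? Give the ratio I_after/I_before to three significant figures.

I_new/I_old ≈ 0.0409

Before rotation:
I₁ = I₀ cos²(32° − 0°) = I₀ cos²(32°) = 0.7192 I₀.
I₂ = I₁ cos²(77° − 32°) = 0.7192 I₀ · cos²(45°) = 0.3596 I₀.
After rotation:
I₁ = I₀ cos²(83° − 0°) = I₀ cos²(83°) = 0.01485 I₀.
I₂ = I₁ cos²(77° − 83°) = 0.01485 I₀ · cos²(6°) = 0.01469 I₀.
Ratio = 0.01469 / 0.3596 = 0.04085.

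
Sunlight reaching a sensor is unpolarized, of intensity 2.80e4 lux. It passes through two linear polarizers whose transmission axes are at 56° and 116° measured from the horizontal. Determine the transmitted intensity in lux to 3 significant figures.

I ≈ 3500 lux

Unpolarized light through the first polarizer → I₁ = 2.80e4 lux/2 = 1.4e+04 lux, polarized at 56°.
I₂ = I₁ · cos²(60°) = 1.4e+04 · 0.25 = 3500 lux.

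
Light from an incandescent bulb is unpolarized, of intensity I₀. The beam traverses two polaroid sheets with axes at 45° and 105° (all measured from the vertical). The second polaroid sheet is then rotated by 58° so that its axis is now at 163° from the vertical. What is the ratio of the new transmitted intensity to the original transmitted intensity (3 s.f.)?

Before rotation:
Unpolarized light through the first polarizer → I₁ = ½ I₀, now polarized at 45°.
I₂ = I₁ cos²(105° − 45°) = 0.5 I₀ · cos²(60°) = 0.125 I₀.
After rotation:
Unpolarized light through the first polarizer → I₁ = ½ I₀, now polarized at 45°.
Angle between axes 1 and 2: 62°. I₂ = 0.5 I₀ · cos²(62°) = 0.1102 I₀.
Ratio = 0.1102 / 0.125 = 0.8816.

I_new/I_old ≈ 0.882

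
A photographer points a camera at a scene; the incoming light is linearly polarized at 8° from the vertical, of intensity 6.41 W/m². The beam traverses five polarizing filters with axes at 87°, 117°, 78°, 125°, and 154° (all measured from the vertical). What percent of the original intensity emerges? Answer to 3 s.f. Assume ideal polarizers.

≈ 0.587%

I₁ = 6.41 W/m² · cos²(79°) = 0.2334 W/m².
I₂ = I₁ · cos²(30°) = 0.2334 · 0.75 = 0.175 W/m².
I₃ = I₂ · cos²(39°) = 0.175 · 0.604 = 0.1057 W/m².
I₄ = I₃ · cos²(47°) = 0.1057 · 0.4651 = 0.04917 W/m².
I₅ = I₄ · cos²(29°) = 0.04917 · 0.765 = 0.03761 W/m².
That is 0.5868% of the incident intensity.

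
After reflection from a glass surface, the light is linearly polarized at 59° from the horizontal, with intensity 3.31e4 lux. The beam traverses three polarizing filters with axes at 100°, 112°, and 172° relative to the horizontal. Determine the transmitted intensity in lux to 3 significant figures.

I ≈ 4510 lux

By Malus's law, I₁ = 3.31e4 lux · cos²(41°) = 1.885e+04 lux.
I₂ = I₁ · cos²(12°) = 1.885e+04 · 0.9568 = 1.804e+04 lux.
I₃ = I₂ · cos²(60°) = 1.804e+04 · 0.25 = 4510 lux.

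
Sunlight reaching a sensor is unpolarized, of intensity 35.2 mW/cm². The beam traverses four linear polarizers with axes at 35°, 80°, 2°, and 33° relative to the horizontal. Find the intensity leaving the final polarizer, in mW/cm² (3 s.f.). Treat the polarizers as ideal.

Unpolarized light through the first polarizer → I₁ = 35.2 mW/cm²/2 = 17.6 mW/cm², polarized at 35°.
I₂ = I₁ · cos²(45°) = 17.6 · 0.5 = 8.8 mW/cm².
I₃ = I₂ · cos²(78°) = 8.8 · 0.04323 = 0.3804 mW/cm².
I₄ = I₃ · cos²(31°) = 0.3804 · 0.7347 = 0.2795 mW/cm².

I ≈ 0.279 mW/cm²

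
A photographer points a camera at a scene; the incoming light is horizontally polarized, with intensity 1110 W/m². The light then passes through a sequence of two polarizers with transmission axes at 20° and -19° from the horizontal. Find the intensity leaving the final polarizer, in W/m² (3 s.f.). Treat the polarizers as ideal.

I₁ = 1110 W/m² · cos²(20°) = 980.2 W/m².
I₂ = I₁ · cos²(39°) = 980.2 · 0.604 = 592 W/m².

I ≈ 592 W/m²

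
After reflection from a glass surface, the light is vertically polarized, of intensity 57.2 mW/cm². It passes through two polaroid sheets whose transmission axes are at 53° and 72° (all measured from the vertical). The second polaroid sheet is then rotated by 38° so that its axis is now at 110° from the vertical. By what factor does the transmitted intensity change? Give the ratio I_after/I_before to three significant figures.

Before rotation:
I₁ = I₀ cos²(53° − 0°) = I₀ cos²(53°) = 0.3622 I₀.
I₂ = I₁ cos²(72° − 53°) = 0.3622 I₀ · cos²(19°) = 0.3238 I₀.
After rotation:
I₁ = I₀ cos²(53° − 0°) = I₀ cos²(53°) = 0.3622 I₀.
I₂ = I₁ cos²(110° − 53°) = 0.3622 I₀ · cos²(57°) = 0.1074 I₀.
Ratio = 0.1074 / 0.3238 = 0.3318.

I_new/I_old ≈ 0.332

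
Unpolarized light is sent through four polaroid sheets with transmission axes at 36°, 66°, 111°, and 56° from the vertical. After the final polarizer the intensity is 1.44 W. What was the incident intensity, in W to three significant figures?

I₀ ≈ 23.3 W

Unpolarized light through the first polarizer → I₁ = ½ I₀, now polarized at 36°.
I₂ = I₁ cos²(66° − 36°) = 0.5 I₀ · cos²(30°) = 0.375 I₀.
I₃ = I₂ cos²(111° − 66°) = 0.375 I₀ · cos²(45°) = 0.1875 I₀.
I₄ = I₃ cos²(56° − 111°) = 0.1875 I₀ · cos²(55°) = 0.06169 I₀.
So 1.44 W = 0.06169 I₀, giving I₀ = 1.44/0.06169 = 23.34 W.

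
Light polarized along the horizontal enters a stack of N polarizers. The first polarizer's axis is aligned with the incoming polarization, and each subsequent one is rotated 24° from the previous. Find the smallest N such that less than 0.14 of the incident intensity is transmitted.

N = 12

First polarizer is aligned with the polarization: full transmission.
Each further stage multiplies by cos²(24°) = 0.8346.
After N polarizers: T = 0.8346^(N−1). Require T < 0.14 ⇒ N−1 > ln(0.14)/ln(0.8346) = 10.87, so N−1 ≥ 11 and N = 12.
Check: N=12 gives T = 0.1368 < 0.14; N=11 gives T = 0.1639.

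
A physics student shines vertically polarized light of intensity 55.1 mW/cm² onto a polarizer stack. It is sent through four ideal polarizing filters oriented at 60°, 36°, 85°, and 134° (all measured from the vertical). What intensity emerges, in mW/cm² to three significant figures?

I ≈ 2.13 mW/cm²

I₁ = 55.1 mW/cm² · cos²(60°) = 13.78 mW/cm².
I₂ = I₁ · cos²(24°) = 13.78 · 0.8346 = 11.5 mW/cm².
I₃ = I₂ · cos²(49°) = 11.5 · 0.4304 = 4.948 mW/cm².
I₄ = I₃ · cos²(49°) = 4.948 · 0.4304 = 2.13 mW/cm².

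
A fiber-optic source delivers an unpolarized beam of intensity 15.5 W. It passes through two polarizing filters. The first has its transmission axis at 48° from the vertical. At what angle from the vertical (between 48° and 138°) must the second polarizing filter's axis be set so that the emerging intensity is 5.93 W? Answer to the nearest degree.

Unpolarized light through the first polarizer → I₁ = ½ I₀, now polarized at 48°.
Target fraction: 5.93 / 15.5 W = 0.3826 of I₀.
Need I₂/I₀ = 0.3826, so cos²(θ − 48°) = 0.3826 / 0.5 = 0.7652.
θ − 48° = arccos(√0.7652) = 29.0°, giving θ ≈ 48 + 29.0 = 77.0°.

θ ≈ 77°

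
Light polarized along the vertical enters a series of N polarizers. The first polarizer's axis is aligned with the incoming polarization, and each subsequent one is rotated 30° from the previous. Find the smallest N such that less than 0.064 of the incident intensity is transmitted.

N = 11

First polarizer is aligned with the polarization: full transmission.
Each further stage multiplies by cos²(30°) = 0.75.
After N polarizers: T = 0.75^(N−1). Require T < 0.064 ⇒ N−1 > ln(0.064)/ln(0.75) = 9.56, so N−1 ≥ 10 and N = 11.
Check: N=11 gives T = 0.05631 < 0.064; N=10 gives T = 0.07508.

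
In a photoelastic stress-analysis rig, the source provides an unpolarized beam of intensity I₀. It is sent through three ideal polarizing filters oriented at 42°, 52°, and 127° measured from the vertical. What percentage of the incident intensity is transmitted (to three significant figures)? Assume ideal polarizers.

≈ 3.25%

Unpolarized light through the first polarizer → I₁ = ½ I₀, now polarized at 42°.
I₂ = I₁ cos²(52° − 42°) = 0.5 I₀ · cos²(10°) = 0.4849 I₀.
I₃ = I₂ cos²(127° − 52°) = 0.4849 I₀ · cos²(75°) = 0.03248 I₀.
That is 3.248% of the incident intensity.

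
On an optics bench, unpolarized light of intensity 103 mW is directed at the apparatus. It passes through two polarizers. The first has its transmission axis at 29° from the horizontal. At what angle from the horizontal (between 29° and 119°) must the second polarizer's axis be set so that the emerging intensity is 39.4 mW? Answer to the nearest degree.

θ ≈ 58°

Unpolarized light through the first polarizer → I₁ = ½ I₀, now polarized at 29°.
Target fraction: 39.4 / 103 mW = 0.3825 of I₀.
Need I₂/I₀ = 0.3825, so cos²(θ − 29°) = 0.3825 / 0.5 = 0.765.
θ − 29° = arccos(√0.765) = 29.0°, giving θ ≈ 29 + 29.0 = 58.0°.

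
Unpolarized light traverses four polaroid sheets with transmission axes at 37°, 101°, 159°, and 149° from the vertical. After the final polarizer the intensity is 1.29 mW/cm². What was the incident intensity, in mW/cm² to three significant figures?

Unpolarized light through the first polarizer → I₁ = ½ I₀, now polarized at 37°.
I₂ = I₁ cos²(101° − 37°) = 0.5 I₀ · cos²(64°) = 0.09608 I₀.
I₃ = I₂ cos²(159° − 101°) = 0.09608 I₀ · cos²(58°) = 0.02698 I₀.
I₄ = I₃ cos²(149° − 159°) = 0.02698 I₀ · cos²(10°) = 0.02617 I₀.
So 1.29 mW/cm² = 0.02617 I₀, giving I₀ = 1.29/0.02617 = 49.3 mW/cm².

I₀ ≈ 49.3 mW/cm²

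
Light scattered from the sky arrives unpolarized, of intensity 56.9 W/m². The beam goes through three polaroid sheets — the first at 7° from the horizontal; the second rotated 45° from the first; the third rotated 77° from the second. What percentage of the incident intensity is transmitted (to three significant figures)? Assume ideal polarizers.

≈ 1.27%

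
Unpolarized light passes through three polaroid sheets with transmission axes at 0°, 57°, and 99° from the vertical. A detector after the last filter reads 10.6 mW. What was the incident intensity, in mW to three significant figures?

I₀ ≈ 129 mW

Unpolarized light through the first polarizer → I₁ = ½ I₀, now polarized at 0°.
I₂ = I₁ cos²(57° − 0°) = 0.5 I₀ · cos²(57°) = 0.1483 I₀.
I₃ = I₂ cos²(99° − 57°) = 0.1483 I₀ · cos²(42°) = 0.08191 I₀.
So 10.6 mW = 0.08191 I₀, giving I₀ = 10.6/0.08191 = 129.4 mW.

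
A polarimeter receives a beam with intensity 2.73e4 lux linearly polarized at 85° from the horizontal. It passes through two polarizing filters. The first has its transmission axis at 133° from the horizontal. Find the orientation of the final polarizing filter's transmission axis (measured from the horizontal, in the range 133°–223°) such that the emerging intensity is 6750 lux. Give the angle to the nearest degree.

θ ≈ 175°

By Malus's law, I₁ = I₀ cos²(133° − 85°) = I₀ cos²(48°) = 0.4477 I₀.
Target fraction: 6750 / 2.73e4 lux = 0.2473 of I₀.
Need I₂/I₀ = 0.2473, so cos²(θ − 133°) = 0.2473 / 0.4477 = 0.5522.
θ − 133° = arccos(√0.5522) = 42.0°, giving θ ≈ 133 + 42.0 = 175.0°.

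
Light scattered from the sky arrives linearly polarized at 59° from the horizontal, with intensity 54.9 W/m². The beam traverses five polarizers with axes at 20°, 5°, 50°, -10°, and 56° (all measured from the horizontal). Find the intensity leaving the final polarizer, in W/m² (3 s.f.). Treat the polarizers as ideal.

I₁ = 54.9 W/m² · cos²(39°) = 33.16 W/m².
I₂ = I₁ · cos²(15°) = 33.16 · 0.933 = 30.94 W/m².
I₃ = I₂ · cos²(45°) = 30.94 · 0.5 = 15.47 W/m².
I₄ = I₃ · cos²(60°) = 15.47 · 0.25 = 3.867 W/m².
I₅ = I₄ · cos²(66°) = 3.867 · 0.1654 = 0.6397 W/m².

I ≈ 0.640 W/m²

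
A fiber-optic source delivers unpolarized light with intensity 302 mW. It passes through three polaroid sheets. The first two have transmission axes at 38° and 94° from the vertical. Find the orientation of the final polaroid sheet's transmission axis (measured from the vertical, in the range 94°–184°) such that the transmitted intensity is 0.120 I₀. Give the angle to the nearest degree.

Unpolarized light through the first polarizer → I₁ = ½ I₀, now polarized at 38°.
I₂ = I₁ cos²(94° − 38°) = 0.5 I₀ · cos²(56°) = 0.1563 I₀.
Need I₃/I₀ = 0.12, so cos²(θ − 94°) = 0.12 / 0.1563 = 0.7675.
θ − 94° = arccos(√0.7675) = 28.8°, giving θ ≈ 94 + 28.8 = 122.8°.

θ ≈ 123°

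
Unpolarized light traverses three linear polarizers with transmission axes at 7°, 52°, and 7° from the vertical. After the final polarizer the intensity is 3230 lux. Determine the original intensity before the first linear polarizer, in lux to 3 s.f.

I₀ ≈ 2.58e4 lux

Unpolarized light through the first polarizer → I₁ = ½ I₀, now polarized at 7°.
I₂ = I₁ cos²(52° − 7°) = 0.5 I₀ · cos²(45°) = 0.25 I₀.
I₃ = I₂ cos²(7° − 52°) = 0.25 I₀ · cos²(45°) = 0.125 I₀.
So 3230 lux = 0.125 I₀, giving I₀ = 3230/0.125 = 2.584e+04 lux.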